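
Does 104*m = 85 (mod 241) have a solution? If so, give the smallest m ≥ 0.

119

gcd(104, 241) = 1, so a unique solution mod 241 exists.
104⁻¹ ≡ 146 (mod 241).
m ≡ 146*85 ≡ 119 (mod 241).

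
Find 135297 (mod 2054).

1787

135297 = 65*2054 + 1787, so 135297 ≡ 1787 (mod 2054).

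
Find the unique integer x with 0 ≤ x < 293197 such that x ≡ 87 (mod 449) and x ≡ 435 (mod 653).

154543

449⁻¹ mod 653: 449·16 ≡ 1 (mod 653), so 449⁻¹ ≡ 16.
x = 87 + 449·((435 − 87)·16 mod 653) = 87 + 449·344 = 154543.
Check: 154543 mod 449 = 87, 154543 mod 653 = 435. ✓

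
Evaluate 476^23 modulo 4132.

23 in binary is 10111, i.e. 23 = 16 + 4 + 2 + 1.
476^1 ≡ 476 (mod 4132)
476^2 ≡ 476^2 = 226576 ≡ 3448 (mod 4132)
476^4 ≡ 3448^2 = 11888704 ≡ 940 (mod 4132)
476^8 ≡ 940^2 = 883600 ≡ 3484 (mod 4132)
476^16 ≡ 3484^2 = 12138256 ≡ 2572 (mod 4132)
476^23 = 476^16 * 476^4 * 476^2 * 476^1 ≡ 2572 * 940 * 3448 * 476 (mod 4132).
Accumulate the product:
2572 * 940 = 2417680 ≡ 460
460 * 3448 = 1586080 ≡ 3524
3524 * 476 = 1677424 ≡ 3964

3964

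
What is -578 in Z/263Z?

211

-578 = -3×263 + 211, so -578 ≡ 211 (mod 263).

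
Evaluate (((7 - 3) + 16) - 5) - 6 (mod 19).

7 - 3 = 4
4 + 16 = 20 ≡ 1 (mod 19)
1 - 5 = -4 ≡ 15 (mod 19)
15 - 6 = 9

9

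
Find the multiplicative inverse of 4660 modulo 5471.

2523

Run the extended Euclidean algorithm:
5471 = 1*4660 + 811
4660 = 5*811 + 605
811 = 1*605 + 206
605 = 2*206 + 193
206 = 1*193 + 13
193 = 14*13 + 11
13 = 1*11 + 2
11 = 5*2 + 1
2 = 2*1 + 0
gcd(4660, 5471) = 1, so the inverse exists.
Bézout: 1 = −2149*5471 + 2523*4660.
So 4660⁻¹ ≡ 2523 (mod 5471).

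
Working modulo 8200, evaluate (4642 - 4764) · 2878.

1484

4642 - 4764 = -122 ≡ 8078 (mod 8200)
8078 · 2878 = 23248484 ≡ 1484 (mod 8200)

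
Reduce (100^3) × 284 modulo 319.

42

(100)^3 ≡ 254 (mod 319)
254 × 284 = 72136 ≡ 42 (mod 319)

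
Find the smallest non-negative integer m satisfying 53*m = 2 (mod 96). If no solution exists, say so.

58

gcd(53, 96) = 1, so a unique solution mod 96 exists.
53⁻¹ ≡ 29 (mod 96).
m ≡ 29*2 ≡ 58 (mod 96).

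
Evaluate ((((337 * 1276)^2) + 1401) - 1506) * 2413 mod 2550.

337 * 1276 = 430012 ≡ 1612 (mod 2550)
(1612)^2 ≡ 94 (mod 2550)
94 + 1401 = 1495
1495 - 1506 = -11 ≡ 2539 (mod 2550)
2539 * 2413 = 6126607 ≡ 1507 (mod 2550)

1507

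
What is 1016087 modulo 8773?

1016087 = 115·8773 + 7192, so 1016087 ≡ 7192 (mod 8773).

7192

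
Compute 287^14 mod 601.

14 in binary is 1110, i.e. 14 = 8 + 4 + 2.
287^1 ≡ 287 (mod 601)
287^2 ≡ 287^2 = 82369 ≡ 32 (mod 601)
287^4 ≡ 32^2 = 1024 ≡ 423 (mod 601)
287^8 ≡ 423^2 = 178929 ≡ 432 (mod 601)
287^14 = 287^8 · 287^4 · 287^2 ≡ 432 · 423 · 32 (mod 601).
Accumulate the product:
432 · 423 = 182736 ≡ 32
32 · 32 = 1024 ≡ 423

423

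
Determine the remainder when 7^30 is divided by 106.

7^1 ≡ 7 (mod 106)
7^2 ≡ 7^2 = 49 (mod 106)
7^4 ≡ 49^2 = 2401 ≡ 69 (mod 106)
7^8 ≡ 69^2 = 4761 ≡ 97 (mod 106)
7^16 ≡ 97^2 = 9409 ≡ 81 (mod 106)
7^30 = 7^16 · 7^8 · 7^4 · 7^2 ≡ 81 · 97 · 69 · 49 (mod 106).
Accumulate the product:
81 · 97 = 7857 ≡ 13
13 · 69 = 897 ≡ 49
49 · 49 = 2401 ≡ 69

69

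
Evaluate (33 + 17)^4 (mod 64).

16

33 + 17 = 50
(50)^4 ≡ 16 (mod 64)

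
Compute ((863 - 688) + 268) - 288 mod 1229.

155

863 - 688 = 175
175 + 268 = 443
443 - 288 = 155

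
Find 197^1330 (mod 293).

137

Compute successive squares:
1330 in binary is 10100110010, i.e. 1330 = 1024 + 256 + 32 + 16 + 2.
197^1 ≡ 197 (mod 293)
197^2 ≡ 197^2 = 38809 ≡ 133 (mod 293)
197^4 ≡ 133^2 = 17689 ≡ 109 (mod 293)
197^8 ≡ 109^2 = 11881 ≡ 161 (mod 293)
197^16 ≡ 161^2 = 25921 ≡ 137 (mod 293)
197^32 ≡ 137^2 = 18769 ≡ 17 (mod 293)
197^64 ≡ 17^2 = 289 (mod 293)
197^128 ≡ 289^2 = 83521 ≡ 16 (mod 293)
197^256 ≡ 16^2 = 256 (mod 293)
197^512 ≡ 256^2 = 65536 ≡ 197 (mod 293)
197^1024 ≡ 197^2 = 38809 ≡ 133 (mod 293)
197^1330 = 197^1024 × 197^256 × 197^32 × 197^16 × 197^2 ≡ 133 × 256 × 17 × 137 × 133 (mod 293).
Accumulate the product:
133 × 256 = 34048 ≡ 60
60 × 17 = 1020 ≡ 141
141 × 137 = 19317 ≡ 272
272 × 133 = 36176 ≡ 137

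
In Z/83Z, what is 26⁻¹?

Apply the Euclidean algorithm and back-substitute:
83 = 3×26 + 5
26 = 5×5 + 1
5 = 5×1 + 0
gcd(26, 83) = 1, so the inverse exists.
Back-substitute for 1:
1 = 1×26 − 5×5
  = −5×83 + 16×26
So 26⁻¹ ≡ 16 (mod 83).

16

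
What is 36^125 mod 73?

71

36^1 ≡ 36 (mod 73)
36^2 ≡ 36^2 = 1296 ≡ 55 (mod 73)
36^4 ≡ 55^2 = 3025 ≡ 32 (mod 73)
36^8 ≡ 32^2 = 1024 ≡ 2 (mod 73)
36^16 ≡ 2^2 = 4 (mod 73)
36^32 ≡ 4^2 = 16 (mod 73)
36^64 ≡ 16^2 = 256 ≡ 37 (mod 73)
36^125 = 36^64 × 36^32 × 36^16 × 36^8 × 36^4 × 36^1 ≡ 37 × 16 × 4 × 2 × 32 × 36 (mod 73).
Accumulate the product:
37 × 16 = 592 ≡ 8
8 × 4 = 32
32 × 2 = 64
64 × 32 = 2048 ≡ 4
4 × 36 = 144 ≡ 71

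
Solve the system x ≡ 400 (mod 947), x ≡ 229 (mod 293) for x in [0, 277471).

189800

947⁻¹ mod 293: 947*237 ≡ 1 (mod 293), so 947⁻¹ ≡ 237.
x = 400 + 947*((229 − 400)*237 mod 293) = 400 + 947*200 = 189800.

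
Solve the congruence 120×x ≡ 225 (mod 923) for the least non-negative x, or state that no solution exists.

gcd(120, 923) = 1, so a unique solution mod 923 exists.
120⁻¹ ≡ 100 (mod 923).
x ≡ 100×225 ≡ 348 (mod 923).

348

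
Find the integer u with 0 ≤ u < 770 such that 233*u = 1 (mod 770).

Apply the Euclidean algorithm and back-substitute:
770 = 3×233 + 71
233 = 3×71 + 20
71 = 3×20 + 11
20 = 1×11 + 9
11 = 1×9 + 2
9 = 4×2 + 1
2 = 2×1 + 0
gcd(233, 770) = 1, so the inverse exists.
Bézout: 1 = −105×770 + 347×233.
So 233⁻¹ ≡ 347 (mod 770).

347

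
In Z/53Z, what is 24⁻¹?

42

By the extended Euclidean algorithm:
53 = 2*24 + 5
24 = 4*5 + 4
5 = 1*4 + 1
4 = 4*1 + 0
gcd(24, 53) = 1, so the inverse exists.
Back-substitute for 1:
1 = 1*5 − 1*4
  = −1*24 + 5*5
  = 5*53 − 11*24
So 24⁻¹ ≡ −11 ≡ 42 (mod 53).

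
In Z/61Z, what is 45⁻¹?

19

61 = 1*45 + 16
45 = 2*16 + 13
16 = 1*13 + 3
13 = 4*3 + 1
3 = 3*1 + 0
gcd(45, 61) = 1, so the inverse exists.
Bézout: 1 = −14*61 + 19*45.
So 45⁻¹ ≡ 19 (mod 61).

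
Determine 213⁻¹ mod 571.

Run the extended Euclidean algorithm:
571 = 2×213 + 145
213 = 1×145 + 68
145 = 2×68 + 9
68 = 7×9 + 5
9 = 1×5 + 4
5 = 1×4 + 1
4 = 4×1 + 0
gcd(213, 571) = 1, so the inverse exists.
Bézout: 1 = −47×571 + 126×213.
So 213⁻¹ ≡ 126 (mod 571).

126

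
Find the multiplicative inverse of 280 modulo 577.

509

577 = 2·280 + 17
280 = 16·17 + 8
17 = 2·8 + 1
8 = 8·1 + 0
gcd(280, 577) = 1, so the inverse exists.
Back-substitute for 1:
1 = 1·17 − 2·8
  = −2·280 + 33·17
  = 33·577 − 68·280
So 280⁻¹ ≡ −68 ≡ 509 (mod 577).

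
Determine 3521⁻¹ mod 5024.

2273

5024 = 1*3521 + 1503
3521 = 2*1503 + 515
1503 = 2*515 + 473
515 = 1*473 + 42
473 = 11*42 + 11
42 = 3*11 + 9
11 = 1*9 + 2
9 = 4*2 + 1
2 = 2*1 + 0
gcd(3521, 5024) = 1, so the inverse exists.
Bézout: 1 = −1593*5024 + 2273*3521.
So 3521⁻¹ ≡ 2273 (mod 5024).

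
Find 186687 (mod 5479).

401

186687 = 34*5479 + 401, so 186687 ≡ 401 (mod 5479).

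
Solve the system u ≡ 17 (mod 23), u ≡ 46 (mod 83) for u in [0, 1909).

1374

23⁻¹ mod 83: 23×65 ≡ 1 (mod 83), so 23⁻¹ ≡ 65.
u = 17 + 23×((46 − 17)×65 mod 83) = 17 + 23×59 = 1374.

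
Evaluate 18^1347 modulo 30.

Using repeated squaring:
18^1 ≡ 18 (mod 30)
18^2 ≡ 18^2 = 324 ≡ 24 (mod 30)
18^4 ≡ 24^2 = 576 ≡ 6 (mod 30)
18^8 ≡ 6^2 = 36 ≡ 6 (mod 30)
18^16 ≡ 6^2 = 36 ≡ 6 (mod 30)
18^32 ≡ 6^2 = 36 ≡ 6 (mod 30)
18^64 ≡ 6^2 = 36 ≡ 6 (mod 30)
18^128 ≡ 6^2 = 36 ≡ 6 (mod 30)
18^256 ≡ 6^2 = 36 ≡ 6 (mod 30)
18^512 ≡ 6^2 = 36 ≡ 6 (mod 30)
18^1024 ≡ 6^2 = 36 ≡ 6 (mod 30)
18^1347 = 18^1024 * 18^256 * 18^64 * 18^2 * 18^1 ≡ 6 * 6 * 6 * 24 * 18 (mod 30).
Accumulate the product:
6 * 6 = 36 ≡ 6
6 * 6 = 36 ≡ 6
6 * 24 = 144 ≡ 24
24 * 18 = 432 ≡ 12

12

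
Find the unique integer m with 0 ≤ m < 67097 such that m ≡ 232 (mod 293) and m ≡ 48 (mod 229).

24551

293⁻¹ mod 229: 293·68 ≡ 1 (mod 229), so 293⁻¹ ≡ 68.
m = 232 + 293·((48 − 232)·68 mod 229) = 232 + 293·83 = 24551.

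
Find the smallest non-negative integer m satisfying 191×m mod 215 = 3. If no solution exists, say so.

gcd(191, 215) = 1, so a unique solution mod 215 exists.
191⁻¹ ≡ 206 (mod 215).
m ≡ 206×3 ≡ 188 (mod 215).

188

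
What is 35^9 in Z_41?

22

9 in binary is 1001, i.e. 9 = 8 + 1.
35^1 ≡ 35 (mod 41)
35^2 ≡ 35^2 = 1225 ≡ 36 (mod 41)
35^4 ≡ 36^2 = 1296 ≡ 25 (mod 41)
35^8 ≡ 25^2 = 625 ≡ 10 (mod 41)
35^9 = 35^8 · 35^1 ≡ 10 · 35 (mod 41).
10 · 35 = 350 ≡ 22 (mod 41).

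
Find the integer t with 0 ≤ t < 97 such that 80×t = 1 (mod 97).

57

Run the extended Euclidean algorithm:
97 = 1×80 + 17
80 = 4×17 + 12
17 = 1×12 + 5
12 = 2×5 + 2
5 = 2×2 + 1
2 = 2×1 + 0
gcd(80, 97) = 1, so the inverse exists.
Bézout: 1 = 33×97 − 40×80.
So 80⁻¹ ≡ −40 ≡ 57 (mod 97).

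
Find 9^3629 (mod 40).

9

Compute successive squares:
3629 in binary is 111000101101, i.e. 3629 = 2048 + 1024 + 512 + 32 + 8 + 4 + 1.
9^1 ≡ 9 (mod 40)
9^2 ≡ 9^2 = 81 ≡ 1 (mod 40)
9^4 ≡ 1^2 = 1 (mod 40)
9^8 ≡ 1^2 = 1 (mod 40)
9^16 ≡ 1^2 = 1 (mod 40)
9^32 ≡ 1^2 = 1 (mod 40)
9^64 ≡ 1^2 = 1 (mod 40)
9^128 ≡ 1^2 = 1 (mod 40)
9^256 ≡ 1^2 = 1 (mod 40)
9^512 ≡ 1^2 = 1 (mod 40)
9^1024 ≡ 1^2 = 1 (mod 40)
9^2048 ≡ 1^2 = 1 (mod 40)
9^3629 = 9^2048 * 9^1024 * 9^512 * 9^32 * 9^8 * 9^4 * 9^1 ≡ 1 * 1 * 1 * 1 * 1 * 1 * 9 (mod 40).
Accumulate the product:
1 * 1 = 1
1 * 1 = 1
1 * 1 = 1
1 * 1 = 1
1 * 1 = 1
1 * 9 = 9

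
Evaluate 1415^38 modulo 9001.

38 in binary is 100110, i.e. 38 = 32 + 4 + 2.
1415^1 ≡ 1415 (mod 9001)
1415^2 ≡ 1415^2 = 2002225 ≡ 4003 (mod 9001)
1415^4 ≡ 4003^2 = 16024009 ≡ 2229 (mod 9001)
1415^8 ≡ 2229^2 = 4968441 ≡ 8890 (mod 9001)
1415^16 ≡ 8890^2 = 79032100 ≡ 3320 (mod 9001)
1415^32 ≡ 3320^2 = 11022400 ≡ 5176 (mod 9001)
1415^38 = 1415^32 × 1415^4 × 1415^2 ≡ 5176 × 2229 × 4003 (mod 9001).
Accumulate the product:
5176 × 2229 = 11537304 ≡ 7023
7023 × 4003 = 28113069 ≡ 2946

2946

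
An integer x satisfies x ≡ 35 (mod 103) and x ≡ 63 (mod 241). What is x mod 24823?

14764

103⁻¹ mod 241: 103·117 ≡ 1 (mod 241), so 103⁻¹ ≡ 117.
x = 35 + 103·((63 − 35)·117 mod 241) = 35 + 103·143 = 14764.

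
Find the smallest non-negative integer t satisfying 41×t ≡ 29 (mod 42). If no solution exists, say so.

gcd(41, 42) = 1, so a unique solution mod 42 exists.
41⁻¹ ≡ 41 (mod 42).
t ≡ 41×29 ≡ 13 (mod 42).

13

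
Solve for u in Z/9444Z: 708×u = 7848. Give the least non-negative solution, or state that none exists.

gcd(708, 9444) = 12, and 12 | 7848, so solutions exist.
Divide through by 12: 59×u ≡ 654 mod 787.
59⁻¹ ≡ 747 (mod 787).
u ≡ 747×654 ≡ 598 (mod 787).
The smallest non-negative solution is u = 598.

598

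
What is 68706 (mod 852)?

68706 = 80×852 + 546, so 68706 ≡ 546 (mod 852).

546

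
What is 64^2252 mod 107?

40

2252 in binary is 100011001100, i.e. 2252 = 2048 + 128 + 64 + 8 + 4.
64^1 ≡ 64 (mod 107)
64^2 ≡ 64^2 = 4096 ≡ 30 (mod 107)
64^4 ≡ 30^2 = 900 ≡ 44 (mod 107)
64^8 ≡ 44^2 = 1936 ≡ 10 (mod 107)
64^16 ≡ 10^2 = 100 (mod 107)
64^32 ≡ 100^2 = 10000 ≡ 49 (mod 107)
64^64 ≡ 49^2 = 2401 ≡ 47 (mod 107)
64^128 ≡ 47^2 = 2209 ≡ 69 (mod 107)
64^256 ≡ 69^2 = 4761 ≡ 53 (mod 107)
64^512 ≡ 53^2 = 2809 ≡ 27 (mod 107)
64^1024 ≡ 27^2 = 729 ≡ 87 (mod 107)
64^2048 ≡ 87^2 = 7569 ≡ 79 (mod 107)
64^2252 = 64^2048 · 64^128 · 64^64 · 64^8 · 64^4 ≡ 79 · 69 · 47 · 10 · 44 (mod 107).
Accumulate the product:
79 · 69 = 5451 ≡ 101
101 · 47 = 4747 ≡ 39
39 · 10 = 390 ≡ 69
69 · 44 = 3036 ≡ 40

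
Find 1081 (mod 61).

1081 = 17·61 + 44, so 1081 ≡ 44 (mod 61).

44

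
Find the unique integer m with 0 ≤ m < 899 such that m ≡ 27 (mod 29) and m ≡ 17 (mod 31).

172

29⁻¹ mod 31: 29×15 ≡ 1 (mod 31), so 29⁻¹ ≡ 15.
m = 27 + 29×((17 − 27)×15 mod 31) = 27 + 29×5 = 172.
Check: 172 mod 29 = 27, 172 mod 31 = 17. ✓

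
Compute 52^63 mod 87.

63 in binary is 111111, i.e. 63 = 32 + 16 + 8 + 4 + 2 + 1.
52^1 ≡ 52 (mod 87)
52^2 ≡ 52^2 = 2704 ≡ 7 (mod 87)
52^4 ≡ 7^2 = 49 (mod 87)
52^8 ≡ 49^2 = 2401 ≡ 52 (mod 87)
52^16 ≡ 52^2 = 2704 ≡ 7 (mod 87)
52^32 ≡ 7^2 = 49 (mod 87)
52^63 = 52^32 × 52^16 × 52^8 × 52^4 × 52^2 × 52^1 ≡ 49 × 7 × 52 × 49 × 7 × 52 (mod 87).
Accumulate the product:
49 × 7 = 343 ≡ 82
82 × 52 = 4264 ≡ 1
1 × 49 = 49
49 × 7 = 343 ≡ 82
82 × 52 = 4264 ≡ 1

1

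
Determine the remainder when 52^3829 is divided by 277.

273

Compute successive squares:
52^1 ≡ 52 (mod 277)
52^2 ≡ 52^2 = 2704 ≡ 211 (mod 277)
52^4 ≡ 211^2 = 44521 ≡ 201 (mod 277)
52^8 ≡ 201^2 = 40401 ≡ 236 (mod 277)
52^16 ≡ 236^2 = 55696 ≡ 19 (mod 277)
52^32 ≡ 19^2 = 361 ≡ 84 (mod 277)
52^64 ≡ 84^2 = 7056 ≡ 131 (mod 277)
52^128 ≡ 131^2 = 17161 ≡ 264 (mod 277)
52^256 ≡ 264^2 = 69696 ≡ 169 (mod 277)
52^512 ≡ 169^2 = 28561 ≡ 30 (mod 277)
52^1024 ≡ 30^2 = 900 ≡ 69 (mod 277)
52^2048 ≡ 69^2 = 4761 ≡ 52 (mod 277)
52^3829 = 52^2048 * 52^1024 * 52^512 * 52^128 * 52^64 * 52^32 * 52^16 * 52^4 * 52^1 ≡ 52 * 69 * 30 * 264 * 131 * 84 * 19 * 201 * 52 (mod 277).
Accumulate the product:
52 * 69 = 3588 ≡ 264
264 * 30 = 7920 ≡ 164
164 * 264 = 43296 ≡ 84
84 * 131 = 11004 ≡ 201
201 * 84 = 16884 ≡ 264
264 * 19 = 5016 ≡ 30
30 * 201 = 6030 ≡ 213
213 * 52 = 11076 ≡ 273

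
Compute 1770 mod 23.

22

1770 = 76·23 + 22, so 1770 ≡ 22 (mod 23).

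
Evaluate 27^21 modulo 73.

27^1 ≡ 27 (mod 73)
27^2 ≡ 27^2 = 729 ≡ 72 (mod 73)
27^4 ≡ 72^2 = 5184 ≡ 1 (mod 73)
27^8 ≡ 1^2 = 1 (mod 73)
27^16 ≡ 1^2 = 1 (mod 73)
27^21 = 27^16 * 27^4 * 27^1 ≡ 1 * 1 * 27 (mod 73).
Accumulate the product:
1 * 1 = 1
1 * 27 = 27

27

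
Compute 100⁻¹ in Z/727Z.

269

727 = 7*100 + 27
100 = 3*27 + 19
27 = 1*19 + 8
19 = 2*8 + 3
8 = 2*3 + 2
3 = 1*2 + 1
2 = 2*1 + 0
gcd(100, 727) = 1, so the inverse exists.
Bézout: 1 = −37*727 + 269*100.
So 100⁻¹ ≡ 269 (mod 727).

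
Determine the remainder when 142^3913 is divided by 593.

66

Using repeated squaring:
3913 in binary is 111101001001, i.e. 3913 = 2048 + 1024 + 512 + 256 + 64 + 8 + 1.
142^1 ≡ 142 (mod 593)
142^2 ≡ 142^2 = 20164 ≡ 2 (mod 593)
142^4 ≡ 2^2 = 4 (mod 593)
142^8 ≡ 4^2 = 16 (mod 593)
142^16 ≡ 16^2 = 256 (mod 593)
142^32 ≡ 256^2 = 65536 ≡ 306 (mod 593)
142^64 ≡ 306^2 = 93636 ≡ 535 (mod 593)
142^128 ≡ 535^2 = 286225 ≡ 399 (mod 593)
142^256 ≡ 399^2 = 159201 ≡ 277 (mod 593)
142^512 ≡ 277^2 = 76729 ≡ 232 (mod 593)
142^1024 ≡ 232^2 = 53824 ≡ 454 (mod 593)
142^2048 ≡ 454^2 = 206116 ≡ 345 (mod 593)
142^3913 = 142^2048 * 142^1024 * 142^512 * 142^256 * 142^64 * 142^8 * 142^1 ≡ 345 * 454 * 232 * 277 * 535 * 16 * 142 (mod 593).
Accumulate the product:
345 * 454 = 156630 ≡ 78
78 * 232 = 18096 ≡ 306
306 * 277 = 84762 ≡ 556
556 * 535 = 297460 ≡ 367
367 * 16 = 5872 ≡ 535
535 * 142 = 75970 ≡ 66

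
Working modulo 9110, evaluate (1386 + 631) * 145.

1386 + 631 = 2017
2017 * 145 = 292465 ≡ 945 (mod 9110)

945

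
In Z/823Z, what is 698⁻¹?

79

823 = 1*698 + 125
698 = 5*125 + 73
125 = 1*73 + 52
73 = 1*52 + 21
52 = 2*21 + 10
21 = 2*10 + 1
10 = 10*1 + 0
gcd(698, 823) = 1, so the inverse exists.
Bézout: 1 = −67*823 + 79*698.
So 698⁻¹ ≡ 79 (mod 823).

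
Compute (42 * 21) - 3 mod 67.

8

42 * 21 = 882 ≡ 11 (mod 67)
11 - 3 = 8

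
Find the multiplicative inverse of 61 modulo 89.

Run the extended Euclidean algorithm:
89 = 1×61 + 28
61 = 2×28 + 5
28 = 5×5 + 3
5 = 1×3 + 2
3 = 1×2 + 1
2 = 2×1 + 0
gcd(61, 89) = 1, so the inverse exists.
Bézout: 1 = 24×89 − 35×61.
So 61⁻¹ ≡ −35 ≡ 54 (mod 89).

54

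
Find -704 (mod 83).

43

-704 = -9·83 + 43, so -704 ≡ 43 (mod 83).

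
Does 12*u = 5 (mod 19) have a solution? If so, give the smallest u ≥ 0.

gcd(12, 19) = 1, so a unique solution mod 19 exists.
12⁻¹ ≡ 8 (mod 19).
u ≡ 8*5 ≡ 2 (mod 19).

2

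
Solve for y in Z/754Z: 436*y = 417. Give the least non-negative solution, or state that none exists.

gcd(436, 754) = 2, and 2 does not divide 417.
So the congruence has no solution.

no solution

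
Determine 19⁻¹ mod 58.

55

58 = 3*19 + 1
19 = 19*1 + 0
gcd(19, 58) = 1, so the inverse exists.
Back-substitute for 1:
1 = 1*58 − 3*19
So 19⁻¹ ≡ −3 ≡ 55 (mod 58).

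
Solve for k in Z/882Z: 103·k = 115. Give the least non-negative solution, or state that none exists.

gcd(103, 882) = 1, so a unique solution mod 882 exists.
103⁻¹ ≡ 745 (mod 882).
k ≡ 745·115 ≡ 121 (mod 882).

121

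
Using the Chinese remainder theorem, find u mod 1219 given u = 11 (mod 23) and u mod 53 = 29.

23⁻¹ mod 53: 23·30 ≡ 1 (mod 53), so 23⁻¹ ≡ 30.
u = 11 + 23·((29 − 11)·30 mod 53) = 11 + 23·10 = 241.

241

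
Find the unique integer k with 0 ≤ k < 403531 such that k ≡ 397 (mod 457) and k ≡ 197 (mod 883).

72603

457⁻¹ mod 883: 457*114 ≡ 1 (mod 883), so 457⁻¹ ≡ 114.
k = 397 + 457*((197 − 397)*114 mod 883) = 397 + 457*158 = 72603.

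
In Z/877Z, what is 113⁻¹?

520

By the extended Euclidean algorithm:
877 = 7*113 + 86
113 = 1*86 + 27
86 = 3*27 + 5
27 = 5*5 + 2
5 = 2*2 + 1
2 = 2*1 + 0
gcd(113, 877) = 1, so the inverse exists.
Back-substitute for 1:
1 = 1*5 − 2*2
  = −2*27 + 11*5
  = 11*86 − 35*27
  = −35*113 + 46*86
  = 46*877 − 357*113
So 113⁻¹ ≡ −357 ≡ 520 (mod 877).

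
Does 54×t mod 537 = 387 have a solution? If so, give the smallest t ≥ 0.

gcd(54, 537) = 3, and 3 | 387, so solutions exist.
Divide through by 3: 18×t ≡ 129 mod 179.
18⁻¹ ≡ 10 (mod 179).
t ≡ 10×129 ≡ 37 (mod 179).
The smallest non-negative solution is t = 37.

37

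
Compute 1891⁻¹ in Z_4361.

708

Apply the Euclidean algorithm and back-substitute:
4361 = 2·1891 + 579
1891 = 3·579 + 154
579 = 3·154 + 117
154 = 1·117 + 37
117 = 3·37 + 6
37 = 6·6 + 1
6 = 6·1 + 0
gcd(1891, 4361) = 1, so the inverse exists.
Back-substitute for 1:
1 = 1·37 − 6·6
  = −6·117 + 19·37
  = 19·154 − 25·117
  = −25·579 + 94·154
  = 94·1891 − 307·579
  = −307·4361 + 708·1891
So 1891⁻¹ ≡ 708 (mod 4361).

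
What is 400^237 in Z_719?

237 in binary is 11101101, i.e. 237 = 128 + 64 + 32 + 8 + 4 + 1.
400^1 ≡ 400 (mod 719)
400^2 ≡ 400^2 = 160000 ≡ 382 (mod 719)
400^4 ≡ 382^2 = 145924 ≡ 686 (mod 719)
400^8 ≡ 686^2 = 470596 ≡ 370 (mod 719)
400^16 ≡ 370^2 = 136900 ≡ 290 (mod 719)
400^32 ≡ 290^2 = 84100 ≡ 696 (mod 719)
400^64 ≡ 696^2 = 484416 ≡ 529 (mod 719)
400^128 ≡ 529^2 = 279841 ≡ 150 (mod 719)
400^237 = 400^128 · 400^64 · 400^32 · 400^8 · 400^4 · 400^1 ≡ 150 · 529 · 696 · 370 · 686 · 400 (mod 719).
Accumulate the product:
150 · 529 = 79350 ≡ 260
260 · 696 = 180960 ≡ 491
491 · 370 = 181670 ≡ 482
482 · 686 = 330652 ≡ 631
631 · 400 = 252400 ≡ 31

31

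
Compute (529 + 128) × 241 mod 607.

517

529 + 128 = 657 ≡ 50 (mod 607)
50 × 241 = 12050 ≡ 517 (mod 607)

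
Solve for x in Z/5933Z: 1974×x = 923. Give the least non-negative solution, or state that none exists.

827

gcd(1974, 5933) = 1, so a unique solution mod 5933 exists.
1974⁻¹ ≡ 4854 (mod 5933).
x ≡ 4854×923 ≡ 827 (mod 5933).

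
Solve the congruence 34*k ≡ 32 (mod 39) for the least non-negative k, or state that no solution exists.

17

gcd(34, 39) = 1, so a unique solution mod 39 exists.
34⁻¹ ≡ 31 (mod 39).
k ≡ 31*32 ≡ 17 (mod 39).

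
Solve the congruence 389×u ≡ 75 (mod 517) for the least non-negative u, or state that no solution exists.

gcd(389, 517) = 1, so a unique solution mod 517 exists.
389⁻¹ ≡ 311 (mod 517).
u ≡ 311×75 ≡ 60 (mod 517).

60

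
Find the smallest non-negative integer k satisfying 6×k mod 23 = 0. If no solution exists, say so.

0

gcd(6, 23) = 1, so a unique solution mod 23 exists.
6⁻¹ ≡ 4 (mod 23).
k ≡ 4×0 ≡ 0 (mod 23).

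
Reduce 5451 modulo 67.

24

5451 = 81·67 + 24, so 5451 ≡ 24 (mod 67).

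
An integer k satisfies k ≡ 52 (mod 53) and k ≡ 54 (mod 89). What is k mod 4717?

4504

53⁻¹ mod 89: 53*42 ≡ 1 (mod 89), so 53⁻¹ ≡ 42.
k = 52 + 53*((54 − 52)*42 mod 89) = 52 + 53*84 = 4504.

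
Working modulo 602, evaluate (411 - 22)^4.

403

411 - 22 = 389
(389)^4 ≡ 403 (mod 602)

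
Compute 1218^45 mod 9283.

5028

Compute successive squares:
1218^1 ≡ 1218 (mod 9283)
1218^2 ≡ 1218^2 = 1483524 ≡ 7527 (mod 9283)
1218^4 ≡ 7527^2 = 56655729 ≡ 1580 (mod 9283)
1218^8 ≡ 1580^2 = 2496400 ≡ 8556 (mod 9283)
1218^16 ≡ 8556^2 = 73205136 ≡ 8681 (mod 9283)
1218^32 ≡ 8681^2 = 75359761 ≡ 367 (mod 9283)
1218^45 = 1218^32 × 1218^8 × 1218^4 × 1218^1 ≡ 367 × 8556 × 1580 × 1218 (mod 9283).
Accumulate the product:
367 × 8556 = 3140052 ≡ 2398
2398 × 1580 = 3788840 ≡ 1376
1376 × 1218 = 1675968 ≡ 5028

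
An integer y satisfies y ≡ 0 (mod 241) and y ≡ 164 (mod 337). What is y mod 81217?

241⁻¹ mod 337: 241·172 ≡ 1 (mod 337), so 241⁻¹ ≡ 172.
y = 0 + 241·((164 − 0)·172 mod 337) = 0 + 241·237 = 57117.
Check: 57117 mod 241 = 0, 57117 mod 337 = 164. ✓

57117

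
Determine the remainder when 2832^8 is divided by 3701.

2237

2832^1 ≡ 2832 (mod 3701)
2832^2 ≡ 2832^2 = 8020224 ≡ 157 (mod 3701)
2832^4 ≡ 157^2 = 24649 ≡ 2443 (mod 3701)
2832^8 ≡ 2443^2 = 5968249 ≡ 2237 (mod 3701)
So 2832^8 ≡ 2237 (mod 3701).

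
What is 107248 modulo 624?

107248 = 171·624 + 544, so 107248 ≡ 544 (mod 624).

544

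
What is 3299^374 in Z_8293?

Using repeated squaring:
374 in binary is 101110110, i.e. 374 = 256 + 64 + 32 + 16 + 4 + 2.
3299^1 ≡ 3299 (mod 8293)
3299^2 ≡ 3299^2 = 10883401 ≡ 2985 (mod 8293)
3299^4 ≡ 2985^2 = 8910225 ≡ 3543 (mod 8293)
3299^8 ≡ 3543^2 = 12552849 ≡ 5540 (mod 8293)
3299^16 ≡ 5540^2 = 30691600 ≡ 7500 (mod 8293)
3299^32 ≡ 7500^2 = 56250000 ≡ 6874 (mod 8293)
3299^64 ≡ 6874^2 = 47251876 ≡ 6655 (mod 8293)
3299^128 ≡ 6655^2 = 44289025 ≡ 4405 (mod 8293)
3299^256 ≡ 4405^2 = 19404025 ≡ 6698 (mod 8293)
3299^374 = 3299^256 × 3299^64 × 3299^32 × 3299^16 × 3299^4 × 3299^2 ≡ 6698 × 6655 × 6874 × 7500 × 3543 × 2985 (mod 8293).
Accumulate the product:
6698 × 6655 = 44575190 ≡ 315
315 × 6874 = 2165310 ≡ 837
837 × 7500 = 6277500 ≡ 7992
7992 × 3543 = 28315656 ≡ 3354
3354 × 2985 = 10011690 ≡ 2039

2039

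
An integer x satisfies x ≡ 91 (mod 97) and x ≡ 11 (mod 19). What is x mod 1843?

1740

97⁻¹ mod 19: 97*10 ≡ 1 (mod 19), so 97⁻¹ ≡ 10.
x = 91 + 97*((11 − 91)*10 mod 19) = 91 + 97*17 = 1740.
Check: 1740 mod 97 = 91, 1740 mod 19 = 11. ✓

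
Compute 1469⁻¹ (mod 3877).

Run the extended Euclidean algorithm:
3877 = 2×1469 + 939
1469 = 1×939 + 530
939 = 1×530 + 409
530 = 1×409 + 121
409 = 3×121 + 46
121 = 2×46 + 29
46 = 1×29 + 17
29 = 1×17 + 12
17 = 1×12 + 5
12 = 2×5 + 2
5 = 2×2 + 1
2 = 2×1 + 0
gcd(1469, 3877) = 1, so the inverse exists.
Back-substitute for 1:
1 = 1×5 − 2×2
  = −2×12 + 5×5
  = 5×17 − 7×12
  = −7×29 + 12×17
  = 12×46 − 19×29
  = −19×121 + 50×46
  = 50×409 − 169×121
  = −169×530 + 219×409
  = 219×939 − 388×530
  = −388×1469 + 607×939
  = 607×3877 − 1602×1469
So 1469⁻¹ ≡ −1602 ≡ 2275 (mod 3877).

2275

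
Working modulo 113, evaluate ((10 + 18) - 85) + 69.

10 + 18 = 28
28 - 85 = -57 ≡ 56 (mod 113)
56 + 69 = 125 ≡ 12 (mod 113)

12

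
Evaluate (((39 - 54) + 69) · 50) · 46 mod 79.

12

39 - 54 = -15 ≡ 64 (mod 79)
64 + 69 = 133 ≡ 54 (mod 79)
54 · 50 = 2700 ≡ 14 (mod 79)
14 · 46 = 644 ≡ 12 (mod 79)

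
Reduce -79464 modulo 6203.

1175

-79464 = -13*6203 + 1175, so -79464 ≡ 1175 (mod 6203).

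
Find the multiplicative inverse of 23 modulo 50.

Run the extended Euclidean algorithm:
50 = 2*23 + 4
23 = 5*4 + 3
4 = 1*3 + 1
3 = 3*1 + 0
gcd(23, 50) = 1, so the inverse exists.
Back-substitute for 1:
1 = 1*4 − 1*3
  = −1*23 + 6*4
  = 6*50 − 13*23
So 23⁻¹ ≡ −13 ≡ 37 (mod 50).

37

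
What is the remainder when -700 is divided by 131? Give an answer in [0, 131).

86

-700 = -6*131 + 86, so -700 ≡ 86 (mod 131).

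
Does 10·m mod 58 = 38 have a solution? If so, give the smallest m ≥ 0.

27

gcd(10, 58) = 2, and 2 | 38, so solutions exist.
Divide through by 2: 5·m mod 29 = 19.
5⁻¹ ≡ 6 (mod 29).
m ≡ 6·19 ≡ 27 (mod 29).
The smallest non-negative solution is m = 27.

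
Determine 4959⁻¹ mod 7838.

7838 = 1·4959 + 2879
4959 = 1·2879 + 2080
2879 = 1·2080 + 799
2080 = 2·799 + 482
799 = 1·482 + 317
482 = 1·317 + 165
317 = 1·165 + 152
165 = 1·152 + 13
152 = 11·13 + 9
13 = 1·9 + 4
9 = 2·4 + 1
4 = 4·1 + 0
gcd(4959, 7838) = 1, so the inverse exists.
Bézout: 1 = 1142·7838 − 1805·4959.
So 4959⁻¹ ≡ −1805 ≡ 6033 (mod 7838).

6033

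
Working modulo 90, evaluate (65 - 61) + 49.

53

65 - 61 = 4
4 + 49 = 53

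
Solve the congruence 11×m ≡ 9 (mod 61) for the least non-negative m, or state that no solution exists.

gcd(11, 61) = 1, so a unique solution mod 61 exists.
11⁻¹ ≡ 50 (mod 61).
m ≡ 50×9 ≡ 23 (mod 61).

23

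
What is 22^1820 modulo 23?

1

Using repeated squaring:
22^1 ≡ 22 (mod 23)
22^2 ≡ 22^2 = 484 ≡ 1 (mod 23)
22^4 ≡ 1^2 = 1 (mod 23)
22^8 ≡ 1^2 = 1 (mod 23)
22^16 ≡ 1^2 = 1 (mod 23)
22^32 ≡ 1^2 = 1 (mod 23)
22^64 ≡ 1^2 = 1 (mod 23)
22^128 ≡ 1^2 = 1 (mod 23)
22^256 ≡ 1^2 = 1 (mod 23)
22^512 ≡ 1^2 = 1 (mod 23)
22^1024 ≡ 1^2 = 1 (mod 23)
22^1820 = 22^1024 · 22^512 · 22^256 · 22^16 · 22^8 · 22^4 ≡ 1 · 1 · 1 · 1 · 1 · 1 (mod 23).
Accumulate the product:
1 · 1 = 1
1 · 1 = 1
1 · 1 = 1
1 · 1 = 1
1 · 1 = 1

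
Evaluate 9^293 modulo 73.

9^1 ≡ 9 (mod 73)
9^2 ≡ 9^2 = 81 ≡ 8 (mod 73)
9^4 ≡ 8^2 = 64 (mod 73)
9^8 ≡ 64^2 = 4096 ≡ 8 (mod 73)
9^16 ≡ 8^2 = 64 (mod 73)
9^32 ≡ 64^2 = 4096 ≡ 8 (mod 73)
9^64 ≡ 8^2 = 64 (mod 73)
9^128 ≡ 64^2 = 4096 ≡ 8 (mod 73)
9^256 ≡ 8^2 = 64 (mod 73)
9^293 = 9^256 * 9^32 * 9^4 * 9^1 ≡ 64 * 8 * 64 * 9 (mod 73).
Accumulate the product:
64 * 8 = 512 ≡ 1
1 * 64 = 64
64 * 9 = 576 ≡ 65

65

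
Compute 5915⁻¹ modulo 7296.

By the extended Euclidean algorithm:
7296 = 1·5915 + 1381
5915 = 4·1381 + 391
1381 = 3·391 + 208
391 = 1·208 + 183
208 = 1·183 + 25
183 = 7·25 + 8
25 = 3·8 + 1
8 = 8·1 + 0
gcd(5915, 7296) = 1, so the inverse exists.
Back-substitute for 1:
1 = 1·25 − 3·8
  = −3·183 + 22·25
  = 22·208 − 25·183
  = −25·391 + 47·208
  = 47·1381 − 166·391
  = −166·5915 + 711·1381
  = 711·7296 − 877·5915
So 5915⁻¹ ≡ −877 ≡ 6419 (mod 7296).

6419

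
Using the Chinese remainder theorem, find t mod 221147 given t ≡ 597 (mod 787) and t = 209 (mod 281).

787⁻¹ mod 281: 787*5 ≡ 1 (mod 281), so 787⁻¹ ≡ 5.
t = 597 + 787*((209 − 597)*5 mod 281) = 597 + 787*27 = 21846.
Check: 21846 mod 787 = 597, 21846 mod 281 = 209. ✓

21846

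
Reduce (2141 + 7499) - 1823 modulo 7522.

295

2141 + 7499 = 9640 ≡ 2118 (mod 7522)
2118 - 1823 = 295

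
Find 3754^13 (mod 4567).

2588

Using repeated squaring:
13 in binary is 1101, i.e. 13 = 8 + 4 + 1.
3754^1 ≡ 3754 (mod 4567)
3754^2 ≡ 3754^2 = 14092516 ≡ 3321 (mod 4567)
3754^4 ≡ 3321^2 = 11029041 ≡ 4303 (mod 4567)
3754^8 ≡ 4303^2 = 18515809 ≡ 1191 (mod 4567)
3754^13 = 3754^8 · 3754^4 · 3754^1 ≡ 1191 · 4303 · 3754 (mod 4567).
Accumulate the product:
1191 · 4303 = 5124873 ≡ 699
699 · 3754 = 2624046 ≡ 2588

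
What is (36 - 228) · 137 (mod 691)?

36 - 228 = -192 ≡ 499 (mod 691)
499 · 137 = 68363 ≡ 645 (mod 691)

645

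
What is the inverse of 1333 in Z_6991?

6991 = 5·1333 + 326
1333 = 4·326 + 29
326 = 11·29 + 7
29 = 4·7 + 1
7 = 7·1 + 0
gcd(1333, 6991) = 1, so the inverse exists.
Bézout: 1 = −184·6991 + 965·1333.
So 1333⁻¹ ≡ 965 (mod 6991).

965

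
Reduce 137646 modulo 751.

137646 = 183×751 + 213, so 137646 ≡ 213 (mod 751).

213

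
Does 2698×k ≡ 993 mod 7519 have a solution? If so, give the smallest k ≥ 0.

3392

gcd(2698, 7519) = 1, so a unique solution mod 7519 exists.
2698⁻¹ ≡ 170 (mod 7519).
k ≡ 170×993 ≡ 3392 (mod 7519).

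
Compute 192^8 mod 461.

74

192^1 ≡ 192 (mod 461)
192^2 ≡ 192^2 = 36864 ≡ 445 (mod 461)
192^4 ≡ 445^2 = 198025 ≡ 256 (mod 461)
192^8 ≡ 256^2 = 65536 ≡ 74 (mod 461)
So 192^8 ≡ 74 (mod 461).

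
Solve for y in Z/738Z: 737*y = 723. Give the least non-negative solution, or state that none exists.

gcd(737, 738) = 1, so a unique solution mod 738 exists.
737⁻¹ ≡ 737 (mod 738).
y ≡ 737*723 ≡ 15 (mod 738).

15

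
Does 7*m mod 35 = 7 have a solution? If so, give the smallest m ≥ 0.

1

gcd(7, 35) = 7, and 7 | 7, so solutions exist.
Divide through by 7: 1*m ≡ 1 (mod 5).
1⁻¹ ≡ 1 (mod 5).
m ≡ 1*1 ≡ 1 (mod 5).
The smallest non-negative solution is m = 1.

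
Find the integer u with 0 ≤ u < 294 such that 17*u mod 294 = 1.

173

By the extended Euclidean algorithm:
294 = 17*17 + 5
17 = 3*5 + 2
5 = 2*2 + 1
2 = 2*1 + 0
gcd(17, 294) = 1, so the inverse exists.
Back-substitute for 1:
1 = 1*5 − 2*2
  = −2*17 + 7*5
  = 7*294 − 121*17
So 17⁻¹ ≡ −121 ≡ 173 (mod 294).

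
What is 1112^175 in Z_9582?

5798

175 in binary is 10101111, i.e. 175 = 128 + 32 + 8 + 4 + 2 + 1.
1112^1 ≡ 1112 (mod 9582)
1112^2 ≡ 1112^2 = 1236544 ≡ 466 (mod 9582)
1112^4 ≡ 466^2 = 217156 ≡ 6352 (mod 9582)
1112^8 ≡ 6352^2 = 40347904 ≡ 7684 (mod 9582)
1112^16 ≡ 7684^2 = 59043856 ≡ 9154 (mod 9582)
1112^32 ≡ 9154^2 = 83795716 ≡ 1126 (mod 9582)
1112^64 ≡ 1126^2 = 1267876 ≡ 3052 (mod 9582)
1112^128 ≡ 3052^2 = 9314704 ≡ 1000 (mod 9582)
1112^175 = 1112^128 · 1112^32 · 1112^8 · 1112^4 · 1112^2 · 1112^1 ≡ 1000 · 1126 · 7684 · 6352 · 466 · 1112 (mod 9582).
Accumulate the product:
1000 · 1126 = 1126000 ≡ 4906
4906 · 7684 = 37697704 ≡ 2116
2116 · 6352 = 13440832 ≡ 6868
6868 · 466 = 3200488 ≡ 100
100 · 1112 = 111200 ≡ 5798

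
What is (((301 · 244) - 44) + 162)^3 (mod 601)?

399

301 · 244 = 73444 ≡ 122 (mod 601)
122 - 44 = 78
78 + 162 = 240
(240)^3 ≡ 399 (mod 601)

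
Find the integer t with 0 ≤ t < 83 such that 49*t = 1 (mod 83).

83 = 1*49 + 34
49 = 1*34 + 15
34 = 2*15 + 4
15 = 3*4 + 3
4 = 1*3 + 1
3 = 3*1 + 0
gcd(49, 83) = 1, so the inverse exists.
Back-substitute for 1:
1 = 1*4 − 1*3
  = −1*15 + 4*4
  = 4*34 − 9*15
  = −9*49 + 13*34
  = 13*83 − 22*49
So 49⁻¹ ≡ −22 ≡ 61 (mod 83).

61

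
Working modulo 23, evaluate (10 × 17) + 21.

7

10 × 17 = 170 ≡ 9 (mod 23)
9 + 21 = 30 ≡ 7 (mod 23)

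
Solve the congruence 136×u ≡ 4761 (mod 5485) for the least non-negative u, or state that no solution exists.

156

gcd(136, 5485) = 1, so a unique solution mod 5485 exists.
136⁻¹ ≡ 121 (mod 5485).
u ≡ 121×4761 ≡ 156 (mod 5485).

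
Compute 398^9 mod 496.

Compute successive squares:
398^1 ≡ 398 (mod 496)
398^2 ≡ 398^2 = 158404 ≡ 180 (mod 496)
398^4 ≡ 180^2 = 32400 ≡ 160 (mod 496)
398^8 ≡ 160^2 = 25600 ≡ 304 (mod 496)
398^9 = 398^8 * 398^1 ≡ 304 * 398 (mod 496).
304 * 398 = 120992 ≡ 464 (mod 496).

464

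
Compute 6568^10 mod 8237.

7368

By square-and-multiply:
10 in binary is 1010, i.e. 10 = 8 + 2.
6568^1 ≡ 6568 (mod 8237)
6568^2 ≡ 6568^2 = 43138624 ≡ 1455 (mod 8237)
6568^4 ≡ 1455^2 = 2117025 ≡ 116 (mod 8237)
6568^8 ≡ 116^2 = 13456 ≡ 5219 (mod 8237)
6568^10 = 6568^8 * 6568^2 ≡ 5219 * 1455 (mod 8237).
5219 * 1455 = 7593645 ≡ 7368 (mod 8237).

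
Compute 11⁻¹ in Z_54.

54 = 4·11 + 10
11 = 1·10 + 1
10 = 10·1 + 0
gcd(11, 54) = 1, so the inverse exists.
Bézout: 1 = −1·54 + 5·11.
So 11⁻¹ ≡ 5 (mod 54).

5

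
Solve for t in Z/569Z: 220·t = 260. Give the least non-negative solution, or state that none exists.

gcd(220, 569) = 1, so a unique solution mod 569 exists.
220⁻¹ ≡ 494 (mod 569).
t ≡ 494·260 ≡ 415 (mod 569).

415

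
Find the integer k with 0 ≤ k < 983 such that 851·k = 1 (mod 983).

983 = 1·851 + 132
851 = 6·132 + 59
132 = 2·59 + 14
59 = 4·14 + 3
14 = 4·3 + 2
3 = 1·2 + 1
2 = 2·1 + 0
gcd(851, 983) = 1, so the inverse exists.
Back-substitute for 1:
1 = 1·3 − 1·2
  = −1·14 + 5·3
  = 5·59 − 21·14
  = −21·132 + 47·59
  = 47·851 − 303·132
  = −303·983 + 350·851
So 851⁻¹ ≡ 350 (mod 983).

350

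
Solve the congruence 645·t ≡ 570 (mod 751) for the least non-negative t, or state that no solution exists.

gcd(645, 751) = 1, so a unique solution mod 751 exists.
645⁻¹ ≡ 418 (mod 751).
t ≡ 418·570 ≡ 193 (mod 751).

193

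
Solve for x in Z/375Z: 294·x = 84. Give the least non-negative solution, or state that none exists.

gcd(294, 375) = 3, and 3 | 84, so solutions exist.
Divide through by 3: 98·x ≡ 28 (mod 125).
98⁻¹ ≡ 37 (mod 125).
x ≡ 37·28 ≡ 36 (mod 125).
The smallest non-negative solution is x = 36.

36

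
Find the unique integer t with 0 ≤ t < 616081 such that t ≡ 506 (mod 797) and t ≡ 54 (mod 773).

88176

797⁻¹ mod 773: 797*612 ≡ 1 (mod 773), so 797⁻¹ ≡ 612.
t = 506 + 797*((54 − 506)*612 mod 773) = 506 + 797*110 = 88176.
Check: 88176 mod 797 = 506, 88176 mod 773 = 54. ✓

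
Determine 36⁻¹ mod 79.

Run the extended Euclidean algorithm:
79 = 2·36 + 7
36 = 5·7 + 1
7 = 7·1 + 0
gcd(36, 79) = 1, so the inverse exists.
Back-substitute for 1:
1 = 1·36 − 5·7
  = −5·79 + 11·36
So 36⁻¹ ≡ 11 (mod 79).

11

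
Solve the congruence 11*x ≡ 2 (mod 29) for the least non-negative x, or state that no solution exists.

gcd(11, 29) = 1, so a unique solution mod 29 exists.
11⁻¹ ≡ 8 (mod 29).
x ≡ 8*2 ≡ 16 (mod 29).

16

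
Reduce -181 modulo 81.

-181 = -3·81 + 62, so -181 ≡ 62 (mod 81).

62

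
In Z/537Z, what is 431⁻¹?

461

537 = 1*431 + 106
431 = 4*106 + 7
106 = 15*7 + 1
7 = 7*1 + 0
gcd(431, 537) = 1, so the inverse exists.
Bézout: 1 = 61*537 − 76*431.
So 431⁻¹ ≡ −76 ≡ 461 (mod 537).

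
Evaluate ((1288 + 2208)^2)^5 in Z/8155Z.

1166

1288 + 2208 = 3496
(3496)^2 ≡ 5826 (mod 8155)
(5826)^5 ≡ 1166 (mod 8155)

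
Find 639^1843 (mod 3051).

2214

639^1 ≡ 639 (mod 3051)
639^2 ≡ 639^2 = 408321 ≡ 2538 (mod 3051)
639^4 ≡ 2538^2 = 6441444 ≡ 783 (mod 3051)
639^8 ≡ 783^2 = 613089 ≡ 2889 (mod 3051)
639^16 ≡ 2889^2 = 8346321 ≡ 1836 (mod 3051)
639^32 ≡ 1836^2 = 3370896 ≡ 2592 (mod 3051)
639^64 ≡ 2592^2 = 6718464 ≡ 162 (mod 3051)
639^128 ≡ 162^2 = 26244 ≡ 1836 (mod 3051)
639^256 ≡ 1836^2 = 3370896 ≡ 2592 (mod 3051)
639^512 ≡ 2592^2 = 6718464 ≡ 162 (mod 3051)
639^1024 ≡ 162^2 = 26244 ≡ 1836 (mod 3051)
639^1843 = 639^1024 * 639^512 * 639^256 * 639^32 * 639^16 * 639^2 * 639^1 ≡ 1836 * 162 * 2592 * 2592 * 1836 * 2538 * 639 (mod 3051).
Accumulate the product:
1836 * 162 = 297432 ≡ 1485
1485 * 2592 = 3849120 ≡ 1809
1809 * 2592 = 4688928 ≡ 2592
2592 * 1836 = 4758912 ≡ 2403
2403 * 2538 = 6098814 ≡ 2916
2916 * 639 = 1863324 ≡ 2214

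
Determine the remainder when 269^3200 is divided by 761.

3200 in binary is 110010000000, i.e. 3200 = 2048 + 1024 + 128.
269^1 ≡ 269 (mod 761)
269^2 ≡ 269^2 = 72361 ≡ 66 (mod 761)
269^4 ≡ 66^2 = 4356 ≡ 551 (mod 761)
269^8 ≡ 551^2 = 303601 ≡ 723 (mod 761)
269^16 ≡ 723^2 = 522729 ≡ 683 (mod 761)
269^32 ≡ 683^2 = 466489 ≡ 757 (mod 761)
269^64 ≡ 757^2 = 573049 ≡ 16 (mod 761)
269^128 ≡ 16^2 = 256 (mod 761)
269^256 ≡ 256^2 = 65536 ≡ 90 (mod 761)
269^512 ≡ 90^2 = 8100 ≡ 490 (mod 761)
269^1024 ≡ 490^2 = 240100 ≡ 385 (mod 761)
269^2048 ≡ 385^2 = 148225 ≡ 591 (mod 761)
269^3200 = 269^2048 · 269^1024 · 269^128 ≡ 591 · 385 · 256 (mod 761).
Accumulate the product:
591 · 385 = 227535 ≡ 757
757 · 256 = 193792 ≡ 498

498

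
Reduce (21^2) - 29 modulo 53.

41

(21)^2 ≡ 17 (mod 53)
17 - 29 = -12 ≡ 41 (mod 53)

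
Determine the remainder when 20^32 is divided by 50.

0

20^1 ≡ 20 (mod 50)
20^2 ≡ 20^2 = 400 ≡ 0 (mod 50)
20^4 ≡ 0^2 = 0 (mod 50)
20^8 ≡ 0^2 = 0 (mod 50)
20^16 ≡ 0^2 = 0 (mod 50)
20^32 ≡ 0^2 = 0 (mod 50)
So 20^32 ≡ 0 (mod 50).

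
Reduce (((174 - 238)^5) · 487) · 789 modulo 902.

196

174 - 238 = -64 ≡ 838 (mod 902)
(838)^5 ≡ 780 (mod 902)
780 · 487 = 379860 ≡ 118 (mod 902)
118 · 789 = 93102 ≡ 196 (mod 902)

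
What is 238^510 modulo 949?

885

238^1 ≡ 238 (mod 949)
238^2 ≡ 238^2 = 56644 ≡ 653 (mod 949)
238^4 ≡ 653^2 = 426409 ≡ 308 (mod 949)
238^8 ≡ 308^2 = 94864 ≡ 913 (mod 949)
238^16 ≡ 913^2 = 833569 ≡ 347 (mod 949)
238^32 ≡ 347^2 = 120409 ≡ 835 (mod 949)
238^64 ≡ 835^2 = 697225 ≡ 659 (mod 949)
238^128 ≡ 659^2 = 434281 ≡ 588 (mod 949)
238^256 ≡ 588^2 = 345744 ≡ 308 (mod 949)
238^510 = 238^256 * 238^128 * 238^64 * 238^32 * 238^16 * 238^8 * 238^4 * 238^2 ≡ 308 * 588 * 659 * 835 * 347 * 913 * 308 * 653 (mod 949).
Accumulate the product:
308 * 588 = 181104 ≡ 794
794 * 659 = 523246 ≡ 347
347 * 835 = 289745 ≡ 300
300 * 347 = 104100 ≡ 659
659 * 913 = 601667 ≡ 1
1 * 308 = 308
308 * 653 = 201124 ≡ 885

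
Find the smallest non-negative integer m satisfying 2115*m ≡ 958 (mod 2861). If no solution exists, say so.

2039

gcd(2115, 2861) = 1, so a unique solution mod 2861 exists.
2115⁻¹ ≡ 1791 (mod 2861).
m ≡ 1791*958 ≡ 2039 (mod 2861).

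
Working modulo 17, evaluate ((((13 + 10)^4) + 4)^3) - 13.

6

13 + 10 = 23 ≡ 6 (mod 17)
(6)^4 ≡ 4 (mod 17)
4 + 4 = 8
(8)^3 ≡ 2 (mod 17)
2 - 13 = -11 ≡ 6 (mod 17)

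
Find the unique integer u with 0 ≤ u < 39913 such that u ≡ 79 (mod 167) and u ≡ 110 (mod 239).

9431

167⁻¹ mod 239: 167·156 ≡ 1 (mod 239), so 167⁻¹ ≡ 156.
u = 79 + 167·((110 − 79)·156 mod 239) = 79 + 167·56 = 9431.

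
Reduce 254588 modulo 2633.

254588 = 96·2633 + 1820, so 254588 ≡ 1820 (mod 2633).

1820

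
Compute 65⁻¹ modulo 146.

9

146 = 2*65 + 16
65 = 4*16 + 1
16 = 16*1 + 0
gcd(65, 146) = 1, so the inverse exists.
Bézout: 1 = −4*146 + 9*65.
So 65⁻¹ ≡ 9 (mod 146).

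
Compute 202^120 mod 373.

86

By square-and-multiply:
120 in binary is 1111000, i.e. 120 = 64 + 32 + 16 + 8.
202^1 ≡ 202 (mod 373)
202^2 ≡ 202^2 = 40804 ≡ 147 (mod 373)
202^4 ≡ 147^2 = 21609 ≡ 348 (mod 373)
202^8 ≡ 348^2 = 121104 ≡ 252 (mod 373)
202^16 ≡ 252^2 = 63504 ≡ 94 (mod 373)
202^32 ≡ 94^2 = 8836 ≡ 257 (mod 373)
202^64 ≡ 257^2 = 66049 ≡ 28 (mod 373)
202^120 = 202^64 · 202^32 · 202^16 · 202^8 ≡ 28 · 257 · 94 · 252 (mod 373).
Accumulate the product:
28 · 257 = 7196 ≡ 109
109 · 94 = 10246 ≡ 175
175 · 252 = 44100 ≡ 86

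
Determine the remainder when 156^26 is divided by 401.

313

Using repeated squaring:
156^1 ≡ 156 (mod 401)
156^2 ≡ 156^2 = 24336 ≡ 276 (mod 401)
156^4 ≡ 276^2 = 76176 ≡ 387 (mod 401)
156^8 ≡ 387^2 = 149769 ≡ 196 (mod 401)
156^16 ≡ 196^2 = 38416 ≡ 321 (mod 401)
156^26 = 156^16 * 156^8 * 156^2 ≡ 321 * 196 * 276 (mod 401).
Accumulate the product:
321 * 196 = 62916 ≡ 360
360 * 276 = 99360 ≡ 313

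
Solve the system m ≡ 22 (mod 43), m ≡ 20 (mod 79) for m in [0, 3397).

968

43⁻¹ mod 79: 43·68 ≡ 1 (mod 79), so 43⁻¹ ≡ 68.
m = 22 + 43·((20 − 22)·68 mod 79) = 22 + 43·22 = 968.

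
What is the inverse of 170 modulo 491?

By the extended Euclidean algorithm:
491 = 2·170 + 151
170 = 1·151 + 19
151 = 7·19 + 18
19 = 1·18 + 1
18 = 18·1 + 0
gcd(170, 491) = 1, so the inverse exists.
Bézout: 1 = −9·491 + 26·170.
So 170⁻¹ ≡ 26 (mod 491).

26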